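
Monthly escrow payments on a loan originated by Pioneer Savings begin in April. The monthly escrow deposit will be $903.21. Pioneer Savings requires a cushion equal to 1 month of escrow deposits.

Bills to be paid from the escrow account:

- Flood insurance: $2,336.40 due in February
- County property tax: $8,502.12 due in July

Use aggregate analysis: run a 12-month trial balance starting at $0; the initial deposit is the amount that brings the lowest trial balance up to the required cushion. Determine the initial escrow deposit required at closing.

Cushion = 1 × $903.21 = $903.21
Trial balance (start $0, +$903.21 each month, − disbursements):
  Apr: +$903.21 → $903.21
  May: +$903.21 → $1,806.42
  Jun: +$903.21 → $2,709.63
  Jul: +$903.21 − $8,502.12 → -$4,889.28
  Aug: +$903.21 → -$3,986.07
  Sep: +$903.21 → -$3,082.86
  Oct: +$903.21 → -$2,179.65
  Nov: +$903.21 → -$1,276.44
  Dec: +$903.21 → -$373.23
  Jan: +$903.21 → $529.98
  Feb: +$903.21 − $2,336.40 → -$903.21
  Mar: +$903.21 → $0.00
Lowest trial balance = -$4,889.28 (Jul)
Initial deposit = cushion − low point = $903.21 − (-$4,889.28) = $5,792.49

$5,792.49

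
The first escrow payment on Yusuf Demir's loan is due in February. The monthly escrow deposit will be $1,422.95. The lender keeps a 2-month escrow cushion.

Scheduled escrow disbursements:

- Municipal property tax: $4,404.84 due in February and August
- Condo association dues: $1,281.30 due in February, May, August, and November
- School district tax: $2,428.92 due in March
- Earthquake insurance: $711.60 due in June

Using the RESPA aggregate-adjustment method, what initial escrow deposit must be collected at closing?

$8,679.35

Cushion = 2 × $1,422.95 = $2,845.90
Trial balance (start $0, +$1,422.95 each month, − disbursements):
  Feb: +$1,422.95 − $5,686.14 → -$4,263.19
  Mar: +$1,422.95 − $2,428.92 → -$5,269.16
  Apr: +$1,422.95 → -$3,846.21
  May: +$1,422.95 − $1,281.30 → -$3,704.56
  Jun: +$1,422.95 − $711.60 → -$2,993.21
  Jul: +$1,422.95 → -$1,570.26
  Aug: +$1,422.95 − $5,686.14 → -$5,833.45
  Sep: +$1,422.95 → -$4,410.50
  Oct: +$1,422.95 → -$2,987.55
  Nov: +$1,422.95 − $1,281.30 → -$2,845.90
  Dec: +$1,422.95 → -$1,422.95
  Jan: +$1,422.95 → $0.00
Lowest trial balance = -$5,833.45 (Aug)
Initial deposit = cushion − low point = $2,845.90 − (-$5,833.45) = $8,679.35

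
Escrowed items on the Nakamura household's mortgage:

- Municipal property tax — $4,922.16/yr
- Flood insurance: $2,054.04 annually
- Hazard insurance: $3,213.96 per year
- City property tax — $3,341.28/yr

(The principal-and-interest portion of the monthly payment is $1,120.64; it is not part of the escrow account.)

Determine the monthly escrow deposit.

$1,127.62

Municipal property tax = $4,922.16/yr
Flood insurance = $2,054.04/yr
Hazard insurance = $3,213.96/yr
City property tax = $3,341.28/yr
Total annual escrow = $13,531.44
Monthly escrow = $13,531.44 ÷ 12 = $1,127.62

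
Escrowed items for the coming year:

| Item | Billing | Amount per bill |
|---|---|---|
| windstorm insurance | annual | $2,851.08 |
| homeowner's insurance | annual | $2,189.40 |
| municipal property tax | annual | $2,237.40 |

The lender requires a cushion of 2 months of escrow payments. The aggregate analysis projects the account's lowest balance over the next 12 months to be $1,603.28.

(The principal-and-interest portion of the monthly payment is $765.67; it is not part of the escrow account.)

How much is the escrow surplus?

$390.30

Windstorm insurance — $2,851.08/yr
Homeowner's insurance — $2,189.40/yr
Municipal property tax — $2,237.40/yr
Yearly total = $2,851.08 + $2,189.40 + $2,237.40 = $7,277.88
Per month = $7,277.88 / 12 = $606.49
Required cushion = 2 × $606.49 = $1,212.98
Surplus = $1,603.28 − $1,212.98 = $390.30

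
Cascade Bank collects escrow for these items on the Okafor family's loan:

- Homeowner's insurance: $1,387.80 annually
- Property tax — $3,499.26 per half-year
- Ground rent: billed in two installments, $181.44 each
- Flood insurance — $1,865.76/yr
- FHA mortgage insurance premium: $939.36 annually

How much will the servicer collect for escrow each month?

$962.86

Homeowner's insurance — $1,387.80/yr
Property tax — $3,499.26 × 2 = $6,998.52/yr
Ground rent — $181.44 × 2 = $362.88/yr
Flood insurance — $1,865.76/yr
FHA mortgage insurance premium — $939.36/yr
Yearly total = $1,387.80 + $6,998.52 + $362.88 + $1,865.76 + $939.36 = $11,554.32
Base monthly escrow = $11,554.32 ÷ 12 = $962.86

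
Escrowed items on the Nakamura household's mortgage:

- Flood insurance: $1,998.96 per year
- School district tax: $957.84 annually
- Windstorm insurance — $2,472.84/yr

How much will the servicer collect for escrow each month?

$452.47

Flood insurance = $1,998.96/yr
School district tax = $957.84/yr
Windstorm insurance = $2,472.84/yr
Annual escrow total = $1,998.96 + $957.84 + $2,472.84 = $5,429.64
Monthly = $5,429.64 ÷ 12 = $452.47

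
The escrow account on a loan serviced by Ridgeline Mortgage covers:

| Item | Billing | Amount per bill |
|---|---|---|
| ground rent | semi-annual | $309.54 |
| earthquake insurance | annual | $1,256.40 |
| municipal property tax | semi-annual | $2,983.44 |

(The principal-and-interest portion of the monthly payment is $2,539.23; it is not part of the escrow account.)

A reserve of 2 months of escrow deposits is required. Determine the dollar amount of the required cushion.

Ground rent: $309.54 × 2 = $619.08 per year
Earthquake insurance: $1,256.40 per year
Municipal property tax: $2,983.44 × 2 = $5,966.88 per year
Combined annual = $7,842.36
Base monthly escrow = $7,842.36 / 12 = $653.53
Cushion = 2 × $653.53 = $1,307.06

$1,307.06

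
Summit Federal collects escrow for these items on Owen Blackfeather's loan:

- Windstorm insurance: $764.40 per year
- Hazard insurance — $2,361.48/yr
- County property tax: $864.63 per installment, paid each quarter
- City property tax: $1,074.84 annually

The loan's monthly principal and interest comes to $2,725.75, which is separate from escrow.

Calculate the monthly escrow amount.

$638.27

Windstorm insurance: $764.40 annually
Hazard insurance: $2,361.48 annually
County property tax: $864.63 × 4 = $3,458.52 annually
City property tax: $1,074.84 annually
Annual escrow total = $764.40 + $2,361.48 + $3,458.52 + $1,074.84 = $7,659.24
Monthly escrow = $7,659.24 / 12 = $638.27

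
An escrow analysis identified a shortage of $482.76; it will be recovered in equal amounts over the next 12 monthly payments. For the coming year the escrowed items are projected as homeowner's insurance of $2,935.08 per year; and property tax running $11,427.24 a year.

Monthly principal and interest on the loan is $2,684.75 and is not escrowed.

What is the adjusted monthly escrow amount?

$1,237.09

Homeowner's insurance = $2,935.08
Property tax = $11,427.24
Yearly total = $2,935.08 + $11,427.24 = $14,362.32
Monthly escrow = $14,362.32 / 12 = $1,196.86
Shortage spread = $482.76 / 12 = $40.23/mo
Adjusted monthly = $1,196.86 + $40.23 = $1,237.09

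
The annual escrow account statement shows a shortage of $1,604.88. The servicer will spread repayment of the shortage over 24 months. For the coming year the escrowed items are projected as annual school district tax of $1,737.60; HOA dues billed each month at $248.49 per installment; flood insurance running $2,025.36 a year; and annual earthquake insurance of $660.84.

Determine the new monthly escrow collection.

School district tax: $1,737.60 per year
HOA dues: $248.49 × 12 = $2,981.88 per year
Flood insurance: $2,025.36 per year
Earthquake insurance: $660.84 per year
Yearly total = $1,737.60 + $2,981.88 + $2,025.36 + $660.84 = $7,405.68
Base monthly escrow = $7,405.68 ÷ 12 = $617.14
Shortage per month = $1,604.88 ÷ 24 = $66.87
Adjusted monthly = $617.14 + $66.87 = $684.01

$684.01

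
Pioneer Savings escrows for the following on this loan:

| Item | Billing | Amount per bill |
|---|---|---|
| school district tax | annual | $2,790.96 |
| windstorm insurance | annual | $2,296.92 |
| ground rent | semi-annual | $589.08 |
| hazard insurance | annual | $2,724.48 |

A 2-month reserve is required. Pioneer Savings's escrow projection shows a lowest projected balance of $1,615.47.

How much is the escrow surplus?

School district tax = $2,790.96/yr
Windstorm insurance = $2,296.92/yr
Ground rent = $589.08 × 2 = $1,178.16/yr
Hazard insurance = $2,724.48/yr
Yearly total = $2,790.96 + $2,296.92 + $1,178.16 + $2,724.48 = $8,990.52
Monthly = $8,990.52 / 12 = $749.21
Cushion = 2 × $749.21 = $1,498.42
Surplus = $1,615.47 − $1,498.42 = $117.05

$117.05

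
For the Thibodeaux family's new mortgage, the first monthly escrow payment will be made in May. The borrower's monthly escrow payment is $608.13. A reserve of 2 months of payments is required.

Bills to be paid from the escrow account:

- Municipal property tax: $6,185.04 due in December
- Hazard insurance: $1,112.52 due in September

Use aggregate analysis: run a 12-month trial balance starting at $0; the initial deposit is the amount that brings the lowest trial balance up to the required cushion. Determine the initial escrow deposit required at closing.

Cushion = 2 × $608.13 = $1,216.26
Trial balance (start $0, +$608.13 each month, − disbursements):
  May: +$608.13 → $608.13
  Jun: +$608.13 → $1,216.26
  Jul: +$608.13 → $1,824.39
  Aug: +$608.13 → $2,432.52
  Sep: +$608.13 − $1,112.52 → $1,928.13
  Oct: +$608.13 → $2,536.26
  Nov: +$608.13 → $3,144.39
  Dec: +$608.13 − $6,185.04 → -$2,432.52
  Jan: +$608.13 → -$1,824.39
  Feb: +$608.13 → -$1,216.26
  Mar: +$608.13 → -$608.13
  Apr: +$608.13 → $0.00
Lowest trial balance = -$2,432.52 (Dec)
Initial deposit = cushion − low point = $1,216.26 − (-$2,432.52) = $3,648.78

$3,648.78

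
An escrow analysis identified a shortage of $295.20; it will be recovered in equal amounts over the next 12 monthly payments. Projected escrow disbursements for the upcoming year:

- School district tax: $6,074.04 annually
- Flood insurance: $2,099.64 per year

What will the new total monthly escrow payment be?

School district tax: $6,074.04/yr
Flood insurance: $2,099.64/yr
Yearly total = $6,074.04 + $2,099.64 = $8,173.68
Monthly = $8,173.68 / 12 = $681.14
Monthly shortage recovery: $295.20 ÷ 12 = $24.60
New monthly escrow = $681.14 + $24.60 = $705.74

$705.74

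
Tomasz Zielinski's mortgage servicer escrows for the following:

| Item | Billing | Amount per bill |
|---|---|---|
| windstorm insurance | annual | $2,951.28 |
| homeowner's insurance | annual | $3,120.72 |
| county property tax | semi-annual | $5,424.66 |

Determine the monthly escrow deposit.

$1,410.11

Windstorm insurance = $2,951.28
Homeowner's insurance = $3,120.72
County property tax = $5,424.66 × 2 = $10,849.32
Total per year = $16,921.32
Monthly = $16,921.32 / 12 = $1,410.11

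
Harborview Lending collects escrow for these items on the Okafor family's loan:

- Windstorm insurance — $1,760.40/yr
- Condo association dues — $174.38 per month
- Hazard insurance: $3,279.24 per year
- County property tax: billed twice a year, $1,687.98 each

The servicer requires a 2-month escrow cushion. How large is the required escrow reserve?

$1,751.36

Windstorm insurance — $1,760.40 per year
Condo association dues — $174.38 × 12 = $2,092.56 per year
Hazard insurance — $3,279.24 per year
County property tax — $1,687.98 × 2 = $3,375.96 per year
Total per year = $10,508.16
Per month = $10,508.16 ÷ 12 = $875.68
Required cushion = 2 × $875.68 = $1,751.36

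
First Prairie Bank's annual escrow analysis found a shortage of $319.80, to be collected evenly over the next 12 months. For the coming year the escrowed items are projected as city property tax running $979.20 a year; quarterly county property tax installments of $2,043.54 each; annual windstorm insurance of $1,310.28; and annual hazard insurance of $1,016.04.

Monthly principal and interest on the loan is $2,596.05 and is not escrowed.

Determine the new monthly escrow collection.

City property tax — $979.20/yr
County property tax — $2,043.54 × 4 = $8,174.16/yr
Windstorm insurance — $1,310.28/yr
Hazard insurance — $1,016.04/yr
Yearly total = $11,479.68
Monthly = $11,479.68 ÷ 12 = $956.64
Shortage per month = $319.80 / 12 = $26.65
Adjusted monthly = $956.64 + $26.65 = $983.29

$983.29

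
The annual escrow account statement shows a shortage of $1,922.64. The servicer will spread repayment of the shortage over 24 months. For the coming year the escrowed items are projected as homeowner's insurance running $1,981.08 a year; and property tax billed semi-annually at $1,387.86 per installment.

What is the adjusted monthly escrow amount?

$476.51

Homeowner's insurance — $1,981.08/yr
Property tax — $1,387.86 × 2 = $2,775.72/yr
Total annual escrow = $1,981.08 + $2,775.72 = $4,756.80
Base monthly escrow = $4,756.80 / 12 = $396.40
Monthly shortage recovery: $1,922.64 ÷ 24 = $80.11
Adjusted monthly = $396.40 + $80.11 = $476.51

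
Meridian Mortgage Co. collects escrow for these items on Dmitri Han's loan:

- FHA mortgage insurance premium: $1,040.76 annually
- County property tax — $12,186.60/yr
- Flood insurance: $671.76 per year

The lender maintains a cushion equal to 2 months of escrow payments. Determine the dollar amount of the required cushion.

$2,316.52

FHA mortgage insurance premium — $1,040.76
County property tax — $12,186.60
Flood insurance — $671.76
Annual escrow total = $1,040.76 + $12,186.60 + $671.76 = $13,899.12
Monthly = $13,899.12 / 12 = $1,158.26
Required cushion = 2 × $1,158.26 = $2,316.52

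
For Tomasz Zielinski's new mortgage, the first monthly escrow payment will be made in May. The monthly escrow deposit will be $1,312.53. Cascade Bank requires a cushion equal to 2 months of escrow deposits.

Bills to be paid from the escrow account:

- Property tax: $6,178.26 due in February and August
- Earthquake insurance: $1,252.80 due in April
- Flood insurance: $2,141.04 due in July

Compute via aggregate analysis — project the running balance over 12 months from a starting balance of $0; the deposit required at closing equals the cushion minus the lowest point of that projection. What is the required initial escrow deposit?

Cushion = 2 × $1,312.53 = $2,625.06
Trial balance (start $0, +$1,312.53 each month, − disbursements):
  May: +$1,312.53 → $1,312.53
  Jun: +$1,312.53 → $2,625.06
  Jul: +$1,312.53 − $2,141.04 → $1,796.55
  Aug: +$1,312.53 − $6,178.26 → -$3,069.18
  Sep: +$1,312.53 → -$1,756.65
  Oct: +$1,312.53 → -$444.12
  Nov: +$1,312.53 → $868.41
  Dec: +$1,312.53 → $2,180.94
  Jan: +$1,312.53 → $3,493.47
  Feb: +$1,312.53 − $6,178.26 → -$1,372.26
  Mar: +$1,312.53 → -$59.73
  Apr: +$1,312.53 − $1,252.80 → $0.00
Lowest trial balance = -$3,069.18 (Aug)
Initial deposit = cushion − low point = $2,625.06 − (-$3,069.18) = $5,694.24

$5,694.24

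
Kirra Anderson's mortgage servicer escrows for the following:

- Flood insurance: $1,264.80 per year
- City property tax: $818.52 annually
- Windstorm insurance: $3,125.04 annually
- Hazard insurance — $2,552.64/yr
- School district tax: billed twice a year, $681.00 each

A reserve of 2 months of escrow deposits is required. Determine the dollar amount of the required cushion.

$1,520.50

Flood insurance — $1,264.80/yr
City property tax — $818.52/yr
Windstorm insurance — $3,125.04/yr
Hazard insurance — $2,552.64/yr
School district tax — $681.00 × 2 = $1,362.00/yr
Total per year = $1,264.80 + $818.52 + $3,125.04 + $2,552.64 + $1,362.00 = $9,123.00
Monthly escrow = $9,123.00 / 12 = $760.25
Reserve = 2 × $760.25 = $1,520.50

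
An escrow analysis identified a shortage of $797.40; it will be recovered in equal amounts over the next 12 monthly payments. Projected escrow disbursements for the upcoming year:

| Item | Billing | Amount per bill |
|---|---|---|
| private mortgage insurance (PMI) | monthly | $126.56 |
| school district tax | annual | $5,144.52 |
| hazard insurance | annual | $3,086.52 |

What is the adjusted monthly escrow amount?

Private mortgage insurance (PMI) = $126.56 × 12 = $1,518.72 per year
School district tax = $5,144.52 per year
Hazard insurance = $3,086.52 per year
Yearly total = $9,749.76
Per month = $9,749.76 ÷ 12 = $812.48
Monthly shortage recovery: $797.40 ÷ 12 = $66.45
Adjusted monthly = $812.48 + $66.45 = $878.93

$878.93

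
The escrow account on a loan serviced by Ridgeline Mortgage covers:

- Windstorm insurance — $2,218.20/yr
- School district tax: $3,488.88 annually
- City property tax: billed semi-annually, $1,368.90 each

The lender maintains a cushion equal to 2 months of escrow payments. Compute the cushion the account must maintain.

$1,407.48

Windstorm insurance = $2,218.20 annually
School district tax = $3,488.88 annually
City property tax = $1,368.90 × 2 = $2,737.80 annually
Yearly total = $2,218.20 + $3,488.88 + $2,737.80 = $8,444.88
Monthly escrow = $8,444.88 ÷ 12 = $703.74
Cushion = 2 × $703.74 = $1,407.48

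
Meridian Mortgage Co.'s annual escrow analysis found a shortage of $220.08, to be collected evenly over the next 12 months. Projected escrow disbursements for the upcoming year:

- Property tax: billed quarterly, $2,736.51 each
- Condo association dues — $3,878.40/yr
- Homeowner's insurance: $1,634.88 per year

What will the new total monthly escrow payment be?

$1,389.95

Property tax = $2,736.51 × 4 = $10,946.04/yr
Condo association dues = $3,878.40/yr
Homeowner's insurance = $1,634.88/yr
Combined annual = $16,459.32
Base monthly escrow = $16,459.32 ÷ 12 = $1,371.61
Shortage spread = $220.08 ÷ 12 = $18.34/mo
New monthly escrow = $1,371.61 + $18.34 = $1,389.95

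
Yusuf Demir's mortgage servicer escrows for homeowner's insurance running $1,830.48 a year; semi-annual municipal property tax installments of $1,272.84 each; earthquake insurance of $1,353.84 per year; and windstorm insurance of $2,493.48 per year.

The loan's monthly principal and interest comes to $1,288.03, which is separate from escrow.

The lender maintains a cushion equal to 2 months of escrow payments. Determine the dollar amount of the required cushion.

$1,370.58

Homeowner's insurance: $1,830.48/yr
Municipal property tax: $1,272.84 × 2 = $2,545.68/yr
Earthquake insurance: $1,353.84/yr
Windstorm insurance: $2,493.48/yr
Combined annual = $1,830.48 + $2,545.68 + $1,353.84 + $2,493.48 = $8,223.48
Base monthly escrow = $8,223.48 ÷ 12 = $685.29
Cushion = 2 × $685.29 = $1,370.58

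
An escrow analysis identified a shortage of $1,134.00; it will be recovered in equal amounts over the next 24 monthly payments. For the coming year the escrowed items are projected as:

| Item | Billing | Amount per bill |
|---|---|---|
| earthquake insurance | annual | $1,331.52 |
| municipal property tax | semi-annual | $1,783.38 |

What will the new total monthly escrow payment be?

Earthquake insurance = $1,331.52 annually
Municipal property tax = $1,783.38 × 2 = $3,566.76 annually
Combined annual = $1,331.52 + $3,566.76 = $4,898.28
Monthly = $4,898.28 / 12 = $408.19
Shortage spread = $1,134.00 ÷ 24 = $47.25/mo
New monthly escrow = $408.19 + $47.25 = $455.44

$455.44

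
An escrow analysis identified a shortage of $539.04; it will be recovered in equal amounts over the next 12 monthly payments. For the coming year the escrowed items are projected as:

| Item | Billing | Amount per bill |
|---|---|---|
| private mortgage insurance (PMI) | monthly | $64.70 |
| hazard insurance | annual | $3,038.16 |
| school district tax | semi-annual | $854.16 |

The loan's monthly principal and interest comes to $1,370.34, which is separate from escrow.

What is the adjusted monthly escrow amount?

$505.16

Private mortgage insurance (PMI): $64.70 × 12 = $776.40/yr
Hazard insurance: $3,038.16/yr
School district tax: $854.16 × 2 = $1,708.32/yr
Combined annual = $5,522.88
Monthly escrow = $5,522.88 / 12 = $460.24
Shortage per month = $539.04 / 12 = $44.92
New monthly escrow = $460.24 + $44.92 = $505.16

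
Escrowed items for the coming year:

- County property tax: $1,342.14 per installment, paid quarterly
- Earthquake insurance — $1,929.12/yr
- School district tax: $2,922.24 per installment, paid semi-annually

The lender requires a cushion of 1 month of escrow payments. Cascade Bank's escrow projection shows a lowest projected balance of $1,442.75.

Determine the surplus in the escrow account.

$347.57

County property tax — $1,342.14 × 4 = $5,368.56 per year
Earthquake insurance — $1,929.12 per year
School district tax — $2,922.24 × 2 = $5,844.48 per year
Total annual escrow = $5,368.56 + $1,929.12 + $5,844.48 = $13,142.16
Monthly escrow = $13,142.16 ÷ 12 = $1,095.18
Required reserve = 1 × $1,095.18 = $1,095.18
Surplus = $1,442.75 − $1,095.18 = $347.57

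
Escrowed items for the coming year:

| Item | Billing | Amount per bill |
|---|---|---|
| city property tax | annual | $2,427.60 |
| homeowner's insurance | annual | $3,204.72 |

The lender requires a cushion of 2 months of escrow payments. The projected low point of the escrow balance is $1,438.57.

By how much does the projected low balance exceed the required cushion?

City property tax = $2,427.60 per year
Homeowner's insurance = $3,204.72 per year
Combined annual = $2,427.60 + $3,204.72 = $5,632.32
Monthly escrow = $5,632.32 / 12 = $469.36
Required reserve = 2 × $469.36 = $938.72
Excess over cushion: $1,438.57 − $938.72 = $499.85

$499.85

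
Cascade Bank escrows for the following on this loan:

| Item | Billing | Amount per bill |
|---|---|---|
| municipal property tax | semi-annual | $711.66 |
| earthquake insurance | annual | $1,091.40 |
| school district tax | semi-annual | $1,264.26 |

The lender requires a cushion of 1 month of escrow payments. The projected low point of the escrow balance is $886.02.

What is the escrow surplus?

$465.75

Municipal property tax — $711.66 × 2 = $1,423.32 per year
Earthquake insurance — $1,091.40 per year
School district tax — $1,264.26 × 2 = $2,528.52 per year
Yearly total = $5,043.24
Per month = $5,043.24 ÷ 12 = $420.27
Required cushion = 1 × $420.27 = $420.27
Excess over cushion: $886.02 − $420.27 = $465.75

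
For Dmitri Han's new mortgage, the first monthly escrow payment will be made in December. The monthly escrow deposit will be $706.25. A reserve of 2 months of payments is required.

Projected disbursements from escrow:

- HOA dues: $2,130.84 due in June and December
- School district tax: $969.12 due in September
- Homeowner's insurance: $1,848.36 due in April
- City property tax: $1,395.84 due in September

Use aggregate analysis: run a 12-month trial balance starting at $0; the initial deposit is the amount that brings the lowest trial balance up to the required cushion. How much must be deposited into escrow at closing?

Cushion = 2 × $706.25 = $1,412.50
Trial balance (start $0, +$706.25 each month, − disbursements):
  Dec: +$706.25 − $2,130.84 → -$1,424.59
  Jan: +$706.25 → -$718.34
  Feb: +$706.25 → -$12.09
  Mar: +$706.25 → $694.16
  Apr: +$706.25 − $1,848.36 → -$447.95
  May: +$706.25 → $258.30
  Jun: +$706.25 − $2,130.84 → -$1,166.29
  Jul: +$706.25 → -$460.04
  Aug: +$706.25 → $246.21
  Sep: +$706.25 − $2,364.96 → -$1,412.50
  Oct: +$706.25 → -$706.25
  Nov: +$706.25 → $0.00
Lowest trial balance = -$1,424.59 (Dec)
Initial deposit = cushion − low point = $1,412.50 − (-$1,424.59) = $2,837.09

$2,837.09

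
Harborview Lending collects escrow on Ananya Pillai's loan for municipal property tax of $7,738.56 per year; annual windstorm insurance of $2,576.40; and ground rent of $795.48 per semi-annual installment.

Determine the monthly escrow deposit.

Municipal property tax: $7,738.56 annually
Windstorm insurance: $2,576.40 annually
Ground rent: $795.48 × 2 = $1,590.96 annually
Combined annual = $7,738.56 + $2,576.40 + $1,590.96 = $11,905.92
Monthly = $11,905.92 / 12 = $992.16

$992.16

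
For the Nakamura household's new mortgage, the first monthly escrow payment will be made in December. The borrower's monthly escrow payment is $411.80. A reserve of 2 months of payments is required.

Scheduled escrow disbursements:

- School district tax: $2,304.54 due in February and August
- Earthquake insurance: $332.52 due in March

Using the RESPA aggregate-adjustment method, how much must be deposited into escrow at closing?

Cushion = 2 × $411.80 = $823.60
Trial balance (start $0, +$411.80 each month, − disbursements):
  Dec: +$411.80 → $411.80
  Jan: +$411.80 → $823.60
  Feb: +$411.80 − $2,304.54 → -$1,069.14
  Mar: +$411.80 − $332.52 → -$989.86
  Apr: +$411.80 → -$578.06
  May: +$411.80 → -$166.26
  Jun: +$411.80 → $245.54
  Jul: +$411.80 → $657.34
  Aug: +$411.80 − $2,304.54 → -$1,235.40
  Sep: +$411.80 → -$823.60
  Oct: +$411.80 → -$411.80
  Nov: +$411.80 → $0.00
Lowest trial balance = -$1,235.40 (Aug)
Initial deposit = cushion − low point = $823.60 − (-$1,235.40) = $2,059.00

$2,059.00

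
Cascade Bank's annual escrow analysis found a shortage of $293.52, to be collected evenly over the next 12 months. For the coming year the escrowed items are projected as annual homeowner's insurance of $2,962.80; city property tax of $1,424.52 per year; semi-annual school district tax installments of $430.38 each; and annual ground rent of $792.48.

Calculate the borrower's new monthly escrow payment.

Homeowner's insurance: $2,962.80 per year
City property tax: $1,424.52 per year
School district tax: $430.38 × 2 = $860.76 per year
Ground rent: $792.48 per year
Yearly total = $2,962.80 + $1,424.52 + $860.76 + $792.48 = $6,040.56
Monthly escrow = $6,040.56 / 12 = $503.38
Shortage per month = $293.52 / 12 = $24.46
Adjusted monthly = $503.38 + $24.46 = $527.84

$527.84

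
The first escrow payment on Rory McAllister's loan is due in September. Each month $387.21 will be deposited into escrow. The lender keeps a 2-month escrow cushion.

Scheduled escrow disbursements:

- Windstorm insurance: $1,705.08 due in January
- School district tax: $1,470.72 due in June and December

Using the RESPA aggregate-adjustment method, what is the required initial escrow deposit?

Cushion = 2 × $387.21 = $774.42
Trial balance (start $0, +$387.21 each month, − disbursements):
  Sep: +$387.21 → $387.21
  Oct: +$387.21 → $774.42
  Nov: +$387.21 → $1,161.63
  Dec: +$387.21 − $1,470.72 → $78.12
  Jan: +$387.21 − $1,705.08 → -$1,239.75
  Feb: +$387.21 → -$852.54
  Mar: +$387.21 → -$465.33
  Apr: +$387.21 → -$78.12
  May: +$387.21 → $309.09
  Jun: +$387.21 − $1,470.72 → -$774.42
  Jul: +$387.21 → -$387.21
  Aug: +$387.21 → $0.00
Lowest trial balance = -$1,239.75 (Jan)
Initial deposit = cushion − low point = $774.42 − (-$1,239.75) = $2,014.17

$2,014.17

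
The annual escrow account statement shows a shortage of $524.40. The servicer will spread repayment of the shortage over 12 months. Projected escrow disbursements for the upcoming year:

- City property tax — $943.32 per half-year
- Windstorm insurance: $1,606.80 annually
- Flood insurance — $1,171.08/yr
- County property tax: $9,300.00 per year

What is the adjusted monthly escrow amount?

$1,207.41

City property tax = $943.32 × 2 = $1,886.64/yr
Windstorm insurance = $1,606.80/yr
Flood insurance = $1,171.08/yr
County property tax = $9,300.00/yr
Annual escrow total = $13,964.52
Base monthly escrow = $13,964.52 / 12 = $1,163.71
Shortage spread = $524.40 / 12 = $43.70/mo
Adjusted monthly = $1,163.71 + $43.70 = $1,207.41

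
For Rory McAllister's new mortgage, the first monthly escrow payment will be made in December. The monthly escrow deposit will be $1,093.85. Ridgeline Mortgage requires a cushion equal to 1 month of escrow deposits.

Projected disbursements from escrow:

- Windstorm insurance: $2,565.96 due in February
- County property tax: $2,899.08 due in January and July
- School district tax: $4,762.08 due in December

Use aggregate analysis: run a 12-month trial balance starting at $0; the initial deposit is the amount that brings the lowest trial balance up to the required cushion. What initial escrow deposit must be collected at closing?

$8,039.42

Cushion = 1 × $1,093.85 = $1,093.85
Trial balance (start $0, +$1,093.85 each month, − disbursements):
  Dec: +$1,093.85 − $4,762.08 → -$3,668.23
  Jan: +$1,093.85 − $2,899.08 → -$5,473.46
  Feb: +$1,093.85 − $2,565.96 → -$6,945.57
  Mar: +$1,093.85 → -$5,851.72
  Apr: +$1,093.85 → -$4,757.87
  May: +$1,093.85 → -$3,664.02
  Jun: +$1,093.85 → -$2,570.17
  Jul: +$1,093.85 − $2,899.08 → -$4,375.40
  Aug: +$1,093.85 → -$3,281.55
  Sep: +$1,093.85 → -$2,187.70
  Oct: +$1,093.85 → -$1,093.85
  Nov: +$1,093.85 → $0.00
Lowest trial balance = -$6,945.57 (Feb)
Initial deposit = cushion − low point = $1,093.85 − (-$6,945.57) = $8,039.42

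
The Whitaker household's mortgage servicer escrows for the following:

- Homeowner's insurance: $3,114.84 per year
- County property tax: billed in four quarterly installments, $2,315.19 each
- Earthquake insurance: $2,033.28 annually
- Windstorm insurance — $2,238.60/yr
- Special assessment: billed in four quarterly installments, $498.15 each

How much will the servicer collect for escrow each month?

Homeowner's insurance = $3,114.84/yr
County property tax = $2,315.19 × 4 = $9,260.76/yr
Earthquake insurance = $2,033.28/yr
Windstorm insurance = $2,238.60/yr
Special assessment = $498.15 × 4 = $1,992.60/yr
Yearly total = $3,114.84 + $9,260.76 + $2,033.28 + $2,238.60 + $1,992.60 = $18,640.08
Monthly = $18,640.08 / 12 = $1,553.34

$1,553.34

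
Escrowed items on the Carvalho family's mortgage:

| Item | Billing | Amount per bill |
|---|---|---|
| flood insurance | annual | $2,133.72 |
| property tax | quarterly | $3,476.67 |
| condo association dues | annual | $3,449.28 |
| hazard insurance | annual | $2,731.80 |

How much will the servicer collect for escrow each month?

$1,851.79

Flood insurance: $2,133.72
Property tax: $3,476.67 × 4 = $13,906.68
Condo association dues: $3,449.28
Hazard insurance: $2,731.80
Combined annual = $22,221.48
Base monthly escrow = $22,221.48 ÷ 12 = $1,851.79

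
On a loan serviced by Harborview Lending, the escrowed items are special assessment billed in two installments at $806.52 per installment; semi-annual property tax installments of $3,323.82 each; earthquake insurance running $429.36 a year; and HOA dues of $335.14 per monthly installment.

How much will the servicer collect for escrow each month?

$1,059.31

Special assessment = $806.52 × 2 = $1,613.04/yr
Property tax = $3,323.82 × 2 = $6,647.64/yr
Earthquake insurance = $429.36/yr
HOA dues = $335.14 × 12 = $4,021.68/yr
Total per year = $1,613.04 + $6,647.64 + $429.36 + $4,021.68 = $12,711.72
Per month = $12,711.72 / 12 = $1,059.31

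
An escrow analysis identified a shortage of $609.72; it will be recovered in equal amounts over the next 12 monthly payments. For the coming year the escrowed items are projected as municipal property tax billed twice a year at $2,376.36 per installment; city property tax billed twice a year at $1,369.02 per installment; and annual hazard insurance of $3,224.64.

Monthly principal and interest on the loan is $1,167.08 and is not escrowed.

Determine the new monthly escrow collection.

Municipal property tax — $2,376.36 × 2 = $4,752.72/yr
City property tax — $1,369.02 × 2 = $2,738.04/yr
Hazard insurance — $3,224.64/yr
Yearly total = $10,715.40
Monthly = $10,715.40 / 12 = $892.95
Shortage spread = $609.72 / 12 = $50.81/mo
New monthly escrow = $892.95 + $50.81 = $943.76

$943.76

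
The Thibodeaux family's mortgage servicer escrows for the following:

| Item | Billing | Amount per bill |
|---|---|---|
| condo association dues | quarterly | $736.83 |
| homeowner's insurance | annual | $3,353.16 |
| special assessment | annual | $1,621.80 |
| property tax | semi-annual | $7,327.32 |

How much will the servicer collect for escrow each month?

Condo association dues: $736.83 × 4 = $2,947.32
Homeowner's insurance: $3,353.16
Special assessment: $1,621.80
Property tax: $7,327.32 × 2 = $14,654.64
Combined annual = $2,947.32 + $3,353.16 + $1,621.80 + $14,654.64 = $22,576.92
Monthly escrow = $22,576.92 / 12 = $1,881.41

$1,881.41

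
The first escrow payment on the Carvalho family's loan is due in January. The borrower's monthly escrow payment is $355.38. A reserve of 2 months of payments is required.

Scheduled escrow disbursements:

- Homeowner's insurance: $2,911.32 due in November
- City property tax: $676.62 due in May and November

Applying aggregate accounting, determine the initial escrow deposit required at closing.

$1,066.14

Cushion = 2 × $355.38 = $710.76
Trial balance (start $0, +$355.38 each month, − disbursements):
  Jan: +$355.38 → $355.38
  Feb: +$355.38 → $710.76
  Mar: +$355.38 → $1,066.14
  Apr: +$355.38 → $1,421.52
  May: +$355.38 − $676.62 → $1,100.28
  Jun: +$355.38 → $1,455.66
  Jul: +$355.38 → $1,811.04
  Aug: +$355.38 → $2,166.42
  Sep: +$355.38 → $2,521.80
  Oct: +$355.38 → $2,877.18
  Nov: +$355.38 − $3,587.94 → -$355.38
  Dec: +$355.38 → $0.00
Lowest trial balance = -$355.38 (Nov)
Initial deposit = cushion − low point = $710.76 − (-$355.38) = $1,066.14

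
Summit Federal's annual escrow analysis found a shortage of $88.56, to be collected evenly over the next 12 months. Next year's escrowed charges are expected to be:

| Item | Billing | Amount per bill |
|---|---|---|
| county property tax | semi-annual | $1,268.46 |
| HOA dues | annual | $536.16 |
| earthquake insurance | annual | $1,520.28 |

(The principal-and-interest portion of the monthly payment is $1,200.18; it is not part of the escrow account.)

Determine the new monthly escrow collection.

County property tax: $1,268.46 × 2 = $2,536.92 annually
HOA dues: $536.16 annually
Earthquake insurance: $1,520.28 annually
Total per year = $4,593.36
Base monthly escrow = $4,593.36 / 12 = $382.78
Shortage spread = $88.56 ÷ 12 = $7.38/mo
New monthly escrow = $382.78 + $7.38 = $390.16

$390.16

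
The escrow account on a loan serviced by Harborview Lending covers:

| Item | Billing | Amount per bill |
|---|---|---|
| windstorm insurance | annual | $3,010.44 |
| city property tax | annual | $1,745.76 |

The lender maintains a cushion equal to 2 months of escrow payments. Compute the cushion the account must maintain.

Windstorm insurance — $3,010.44 annually
City property tax — $1,745.76 annually
Combined annual = $3,010.44 + $1,745.76 = $4,756.20
Base monthly escrow = $4,756.20 ÷ 12 = $396.35
Cushion = 2 × $396.35 = $792.70

$792.70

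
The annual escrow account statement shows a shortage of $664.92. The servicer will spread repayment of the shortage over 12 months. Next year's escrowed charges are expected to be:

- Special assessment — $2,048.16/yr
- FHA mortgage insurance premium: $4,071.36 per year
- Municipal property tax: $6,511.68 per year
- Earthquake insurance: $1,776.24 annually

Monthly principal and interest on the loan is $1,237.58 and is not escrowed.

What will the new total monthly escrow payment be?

Special assessment = $2,048.16/yr
FHA mortgage insurance premium = $4,071.36/yr
Municipal property tax = $6,511.68/yr
Earthquake insurance = $1,776.24/yr
Combined annual = $14,407.44
Base monthly escrow = $14,407.44 ÷ 12 = $1,200.62
Shortage spread = $664.92 ÷ 12 = $55.41/mo
New monthly escrow = $1,200.62 + $55.41 = $1,256.03

$1,256.03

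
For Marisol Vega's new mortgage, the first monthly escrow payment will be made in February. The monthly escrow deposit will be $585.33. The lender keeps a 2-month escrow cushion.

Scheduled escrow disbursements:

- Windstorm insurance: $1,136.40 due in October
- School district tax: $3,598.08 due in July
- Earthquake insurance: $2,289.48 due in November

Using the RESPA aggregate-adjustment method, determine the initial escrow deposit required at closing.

$2,341.32

Cushion = 2 × $585.33 = $1,170.66
Trial balance (start $0, +$585.33 each month, − disbursements):
  Feb: +$585.33 → $585.33
  Mar: +$585.33 → $1,170.66
  Apr: +$585.33 → $1,755.99
  May: +$585.33 → $2,341.32
  Jun: +$585.33 → $2,926.65
  Jul: +$585.33 − $3,598.08 → -$86.10
  Aug: +$585.33 → $499.23
  Sep: +$585.33 → $1,084.56
  Oct: +$585.33 − $1,136.40 → $533.49
  Nov: +$585.33 − $2,289.48 → -$1,170.66
  Dec: +$585.33 → -$585.33
  Jan: +$585.33 → $0.00
Lowest trial balance = -$1,170.66 (Nov)
Initial deposit = cushion − low point = $1,170.66 − (-$1,170.66) = $2,341.32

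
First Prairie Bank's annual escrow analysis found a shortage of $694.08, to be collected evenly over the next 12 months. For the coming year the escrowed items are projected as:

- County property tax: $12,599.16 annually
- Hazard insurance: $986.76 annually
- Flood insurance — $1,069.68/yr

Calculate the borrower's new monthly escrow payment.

$1,279.14

County property tax: $12,599.16 annually
Hazard insurance: $986.76 annually
Flood insurance: $1,069.68 annually
Combined annual = $14,655.60
Base monthly escrow = $14,655.60 / 12 = $1,221.30
Shortage spread = $694.08 / 12 = $57.84/mo
Adjusted monthly = $1,221.30 + $57.84 = $1,279.14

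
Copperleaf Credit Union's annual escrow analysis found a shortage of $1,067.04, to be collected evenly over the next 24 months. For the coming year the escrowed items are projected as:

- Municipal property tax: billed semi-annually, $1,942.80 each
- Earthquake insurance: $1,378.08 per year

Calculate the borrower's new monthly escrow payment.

$483.10

Municipal property tax: $1,942.80 × 2 = $3,885.60/yr
Earthquake insurance: $1,378.08/yr
Combined annual = $3,885.60 + $1,378.08 = $5,263.68
Per month = $5,263.68 / 12 = $438.64
Monthly shortage recovery: $1,067.04 / 24 = $44.46
Adjusted monthly = $438.64 + $44.46 = $483.10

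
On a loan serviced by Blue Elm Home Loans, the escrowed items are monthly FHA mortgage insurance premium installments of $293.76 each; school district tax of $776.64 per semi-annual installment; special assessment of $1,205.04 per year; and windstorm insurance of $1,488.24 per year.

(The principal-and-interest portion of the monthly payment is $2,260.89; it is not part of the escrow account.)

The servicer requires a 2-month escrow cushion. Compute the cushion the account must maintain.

$1,295.28

FHA mortgage insurance premium: $293.76 × 12 = $3,525.12
School district tax: $776.64 × 2 = $1,553.28
Special assessment: $1,205.04
Windstorm insurance: $1,488.24
Total per year = $7,771.68
Monthly = $7,771.68 / 12 = $647.64
Cushion = 2 × $647.64 = $1,295.28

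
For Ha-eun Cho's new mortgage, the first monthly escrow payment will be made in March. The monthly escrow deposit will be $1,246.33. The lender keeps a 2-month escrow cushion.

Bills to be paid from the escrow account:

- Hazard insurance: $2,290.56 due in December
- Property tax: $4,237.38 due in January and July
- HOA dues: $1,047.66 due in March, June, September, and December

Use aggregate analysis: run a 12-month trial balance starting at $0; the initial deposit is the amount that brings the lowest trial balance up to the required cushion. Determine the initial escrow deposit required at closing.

Cushion = 2 × $1,246.33 = $2,492.66
Trial balance (start $0, +$1,246.33 each month, − disbursements):
  Mar: +$1,246.33 − $1,047.66 → $198.67
  Apr: +$1,246.33 → $1,445.00
  May: +$1,246.33 → $2,691.33
  Jun: +$1,246.33 − $1,047.66 → $2,890.00
  Jul: +$1,246.33 − $4,237.38 → -$101.05
  Aug: +$1,246.33 → $1,145.28
  Sep: +$1,246.33 − $1,047.66 → $1,343.95
  Oct: +$1,246.33 → $2,590.28
  Nov: +$1,246.33 → $3,836.61
  Dec: +$1,246.33 − $3,338.22 → $1,744.72
  Jan: +$1,246.33 − $4,237.38 → -$1,246.33
  Feb: +$1,246.33 → $0.00
Lowest trial balance = -$1,246.33 (Jan)
Initial deposit = cushion − low point = $2,492.66 − (-$1,246.33) = $3,738.99

$3,738.99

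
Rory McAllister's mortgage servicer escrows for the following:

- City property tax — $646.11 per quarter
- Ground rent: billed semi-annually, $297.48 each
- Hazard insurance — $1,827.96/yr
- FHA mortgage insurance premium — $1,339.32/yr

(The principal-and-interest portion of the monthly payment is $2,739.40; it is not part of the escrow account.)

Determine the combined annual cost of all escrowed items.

City property tax: $646.11 × 4 = $2,584.44 annually
Ground rent: $297.48 × 2 = $594.96 annually
Hazard insurance: $1,827.96 annually
FHA mortgage insurance premium: $1,339.32 annually
Total annual escrow = $2,584.44 + $594.96 + $1,827.96 + $1,339.32 = $6,346.68

$6,346.68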